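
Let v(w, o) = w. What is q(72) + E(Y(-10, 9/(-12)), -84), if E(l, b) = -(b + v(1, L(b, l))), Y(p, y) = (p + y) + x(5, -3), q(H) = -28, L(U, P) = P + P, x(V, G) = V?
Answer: 55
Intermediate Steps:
L(U, P) = 2*P
Y(p, y) = 5 + p + y (Y(p, y) = (p + y) + 5 = 5 + p + y)
E(l, b) = -1 - b (E(l, b) = -(b + 1) = -(1 + b) = -1 - b)
q(72) + E(Y(-10, 9/(-12)), -84) = -28 + (-1 - 1*(-84)) = -28 + (-1 + 84) = -28 + 83 = 55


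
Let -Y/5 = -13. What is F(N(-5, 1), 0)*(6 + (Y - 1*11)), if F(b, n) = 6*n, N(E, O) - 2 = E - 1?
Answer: 0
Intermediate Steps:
Y = 65 (Y = -5*(-13) = 65)
N(E, O) = 1 + E (N(E, O) = 2 + (E - 1) = 2 + (-1 + E) = 1 + E)
F(N(-5, 1), 0)*(6 + (Y - 1*11)) = (6*0)*(6 + (65 - 1*11)) = 0*(6 + (65 - 11)) = 0*(6 + 54) = 0*60 = 0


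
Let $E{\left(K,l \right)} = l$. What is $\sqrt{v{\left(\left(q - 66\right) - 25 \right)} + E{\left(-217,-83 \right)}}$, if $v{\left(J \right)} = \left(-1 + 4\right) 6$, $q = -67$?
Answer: $i \sqrt{65} \approx 8.0623 i$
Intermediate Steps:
$v{\left(J \right)} = 18$ ($v{\left(J \right)} = 3 \cdot 6 = 18$)
$\sqrt{v{\left(\left(q - 66\right) - 25 \right)} + E{\left(-217,-83 \right)}} = \sqrt{18 - 83} = \sqrt{-65} = i \sqrt{65}$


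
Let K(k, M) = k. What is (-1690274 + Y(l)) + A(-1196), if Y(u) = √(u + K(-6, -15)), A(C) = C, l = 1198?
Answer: -1691470 + 2*√298 ≈ -1.6914e+6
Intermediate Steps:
Y(u) = √(-6 + u) (Y(u) = √(u - 6) = √(-6 + u))
(-1690274 + Y(l)) + A(-1196) = (-1690274 + √(-6 + 1198)) - 1196 = (-1690274 + √1192) - 1196 = (-1690274 + 2*√298) - 1196 = -1691470 + 2*√298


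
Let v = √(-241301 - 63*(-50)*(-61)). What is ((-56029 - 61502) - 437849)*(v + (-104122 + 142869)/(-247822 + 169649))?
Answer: 21519308860/78173 - 555380*I*√433451 ≈ 2.7528e+5 - 3.6565e+8*I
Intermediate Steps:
v = I*√433451 (v = √(-241301 + 3150*(-61)) = √(-241301 - 192150) = √(-433451) = I*√433451 ≈ 658.37*I)
((-56029 - 61502) - 437849)*(v + (-104122 + 142869)/(-247822 + 169649)) = ((-56029 - 61502) - 437849)*(I*√433451 + (-104122 + 142869)/(-247822 + 169649)) = (-117531 - 437849)*(I*√433451 + 38747/(-78173)) = -555380*(I*√433451 + 38747*(-1/78173)) = -555380*(I*√433451 - 38747/78173) = -555380*(-38747/78173 + I*√433451) = 21519308860/78173 - 555380*I*√433451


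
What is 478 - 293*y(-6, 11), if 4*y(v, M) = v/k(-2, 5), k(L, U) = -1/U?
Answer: -3439/2 ≈ -1719.5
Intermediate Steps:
y(v, M) = -5*v/4 (y(v, M) = (v/((-1/5)))/4 = (v/((-1*1/5)))/4 = (v/(-1/5))/4 = (v*(-5))/4 = (-5*v)/4 = -5*v/4)
478 - 293*y(-6, 11) = 478 - (-1465)*(-6)/4 = 478 - 293*15/2 = 478 - 4395/2 = -3439/2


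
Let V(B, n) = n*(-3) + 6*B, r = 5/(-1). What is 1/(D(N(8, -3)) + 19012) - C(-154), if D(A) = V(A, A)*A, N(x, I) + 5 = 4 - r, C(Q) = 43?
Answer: -819579/19060 ≈ -43.000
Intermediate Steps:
r = -5 (r = 5*(-1) = -5)
V(B, n) = -3*n + 6*B
N(x, I) = 4 (N(x, I) = -5 + (4 - 1*(-5)) = -5 + (4 + 5) = -5 + 9 = 4)
D(A) = 3*A² (D(A) = (-3*A + 6*A)*A = (3*A)*A = 3*A²)
1/(D(N(8, -3)) + 19012) - C(-154) = 1/(3*4² + 19012) - 1*43 = 1/(3*16 + 19012) - 43 = 1/(48 + 19012) - 43 = 1/19060 - 43 = -819579/19060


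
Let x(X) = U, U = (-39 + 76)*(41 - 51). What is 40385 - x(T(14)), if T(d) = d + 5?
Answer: 40755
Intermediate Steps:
U = -370 (U = 37*(-10) = -370)
T(d) = 5 + d
x(X) = -370
40385 - x(T(14)) = 40385 - 1*(-370) = 40385 + 370 = 40755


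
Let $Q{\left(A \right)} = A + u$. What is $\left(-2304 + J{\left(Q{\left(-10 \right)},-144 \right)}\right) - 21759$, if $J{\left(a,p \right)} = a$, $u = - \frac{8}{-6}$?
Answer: $- \frac{72215}{3} \approx -24072.0$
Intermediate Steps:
$u = \frac{4}{3}$ ($u = \left(-8\right) \left(- \frac{1}{6}\right) = \frac{4}{3} \approx 1.3333$)
$Q{\left(A \right)} = \frac{4}{3} + A$ ($Q{\left(A \right)} = A + \frac{4}{3} = \frac{4}{3} + A$)
$\left(-2304 + J{\left(Q{\left(-10 \right)},-144 \right)}\right) - 21759 = \left(-2304 + \left(\frac{4}{3} - 10\right)\right) - 21759 = \left(-2304 - \frac{26}{3}\right) - 21759 = - \frac{6938}{3} - 21759 = - \frac{72215}{3}$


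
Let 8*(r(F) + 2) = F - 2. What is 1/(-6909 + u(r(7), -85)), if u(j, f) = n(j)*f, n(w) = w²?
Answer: -64/452461 ≈ -0.00014145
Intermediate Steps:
r(F) = -9/4 + F/8 (r(F) = -2 + (F - 2)/8 = -2 + (-2 + F)/8 = -2 + (-¼ + F/8) = -9/4 + F/8)
u(j, f) = f*j² (u(j, f) = j²*f = f*j²)
1/(-6909 + u(r(7), -85)) = 1/(-6909 - 85*(-9/4 + (⅛)*7)²) = 1/(-6909 - 85*(-9/4 + 7/8)²) = 1/(-6909 - 85*(-11/8)²) = 1/(-6909 - 85*121/64) = 1/(-6909 - 10285/64) = 1/(-452461/64) = -64/452461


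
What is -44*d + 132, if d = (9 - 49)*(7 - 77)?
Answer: -123068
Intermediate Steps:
d = 2800 (d = -40*(-70) = 2800)
-44*d + 132 = -44*2800 + 132 = -123200 + 132 = -123068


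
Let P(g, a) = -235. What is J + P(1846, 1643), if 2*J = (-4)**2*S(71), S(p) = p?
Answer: 333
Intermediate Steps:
J = 568 (J = ((-4)**2*71)/2 = (16*71)/2 = (1/2)*1136 = 568)
J + P(1846, 1643) = 568 - 235 = 333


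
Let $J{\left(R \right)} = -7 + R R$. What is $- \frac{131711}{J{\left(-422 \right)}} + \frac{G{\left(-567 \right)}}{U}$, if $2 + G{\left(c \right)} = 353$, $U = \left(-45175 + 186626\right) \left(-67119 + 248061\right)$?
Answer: $- \frac{1123689163760545}{1519259582914278} \approx -0.73963$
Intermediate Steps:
$U = 25594426842$ ($U = 141451 \cdot 180942 = 25594426842$)
$J{\left(R \right)} = -7 + R^{2}$
$G{\left(c \right)} = 351$ ($G{\left(c \right)} = -2 + 353 = 351$)
$- \frac{131711}{J{\left(-422 \right)}} + \frac{G{\left(-567 \right)}}{U} = - \frac{131711}{-7 + \left(-422\right)^{2}} + \frac{351}{25594426842} = - \frac{131711}{-7 + 178084} + 351 \cdot \frac{1}{25594426842} = - \frac{131711}{178077} + \frac{117}{8531475614} = - \frac{1123689163760545}{1519259582914278}$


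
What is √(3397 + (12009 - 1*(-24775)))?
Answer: √40181 ≈ 200.45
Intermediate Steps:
√(3397 + (12009 - 1*(-24775))) = √(3397 + (12009 + 24775)) = √(3397 + 36784) = √40181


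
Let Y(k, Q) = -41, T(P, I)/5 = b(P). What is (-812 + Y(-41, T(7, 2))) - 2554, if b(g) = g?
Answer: -3407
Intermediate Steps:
T(P, I) = 5*P
(-812 + Y(-41, T(7, 2))) - 2554 = (-812 - 41) - 2554 = -853 - 2554 = -3407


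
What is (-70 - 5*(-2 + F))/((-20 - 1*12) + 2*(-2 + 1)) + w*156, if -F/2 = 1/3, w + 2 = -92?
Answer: -43987/3 ≈ -14662.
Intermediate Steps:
w = -94 (w = -2 - 92 = -94)
F = -⅔ (F = -2/3 = -2*⅓ = -⅔ ≈ -0.66667)
(-70 - 5*(-2 + F))/((-20 - 1*12) + 2*(-2 + 1)) + w*156 = (-70 - 5*(-2 - ⅔))/((-20 - 1*12) + 2*(-2 + 1)) - 94*156 = (-70 - 5*(-8/3))/((-20 - 12) + 2*(-1)) - 14664 = (-70 + 40/3)/(-32 - 2) - 14664 = -170/3/(-34) - 14664 = -170/3*(-1/34) - 14664 = 5/3 - 14664 = -43987/3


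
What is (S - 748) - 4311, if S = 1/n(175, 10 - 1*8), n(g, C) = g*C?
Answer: -1770649/350 ≈ -5059.0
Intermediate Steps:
n(g, C) = C*g
S = 1/350 (S = 1/((10 - 1*8)*175) = 1/((10 - 8)*175) = 1/(2*175) = 1/350 ≈ 0.0028571)
(S - 748) - 4311 = (1/350 - 748) - 4311 = -261799/350 - 4311 = -1770649/350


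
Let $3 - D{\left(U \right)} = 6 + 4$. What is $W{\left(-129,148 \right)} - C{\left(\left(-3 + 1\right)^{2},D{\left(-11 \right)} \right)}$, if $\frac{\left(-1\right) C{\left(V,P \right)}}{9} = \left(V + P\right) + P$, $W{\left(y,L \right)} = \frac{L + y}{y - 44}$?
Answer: $- \frac{15589}{173} \approx -90.11$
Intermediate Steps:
$D{\left(U \right)} = -7$ ($D{\left(U \right)} = 3 - \left(6 + 4\right) = 3 - 10 = -7$)
$W{\left(y,L \right)} = \frac{L + y}{-44 + y}$
$C{\left(V,P \right)} = - 18 P - 9 V$ ($C{\left(V,P \right)} = - 9 \left(\left(V + P\right) + P\right) = - 9 \left(\left(P + V\right) + P\right) = - 9 \left(V + 2 P\right) = - 18 P - 9 V$)
$W{\left(-129,148 \right)} - C{\left(\left(-3 + 1\right)^{2},D{\left(-11 \right)} \right)} = \frac{148 - 129}{-44 - 129} - \left(\left(-18\right) \left(-7\right) - 9 \left(-3 + 1\right)^{2}\right) = \frac{1}{-173} \cdot 19 - \left(126 - 9 \left(-2\right)^{2}\right) = \left(- \frac{1}{173}\right) 19 - \left(126 - 36\right) = - \frac{19}{173} - \left(126 - 36\right) = - \frac{19}{173} - 90 = - \frac{15589}{173}$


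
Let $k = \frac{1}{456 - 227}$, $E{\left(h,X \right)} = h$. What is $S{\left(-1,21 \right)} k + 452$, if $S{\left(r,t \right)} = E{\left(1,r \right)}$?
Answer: $\frac{103509}{229} \approx 452.0$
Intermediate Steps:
$S{\left(r,t \right)} = 1$
$k = \frac{1}{229} \approx 0.0043668$
$S{\left(-1,21 \right)} k + 452 = 1 \cdot \frac{1}{229} + 452 = \frac{1}{229} + 452 = \frac{103509}{229}$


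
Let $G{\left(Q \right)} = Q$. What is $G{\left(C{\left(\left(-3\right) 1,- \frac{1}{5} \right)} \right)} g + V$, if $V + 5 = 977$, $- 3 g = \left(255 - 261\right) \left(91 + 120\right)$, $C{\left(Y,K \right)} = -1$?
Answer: $550$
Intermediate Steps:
$g = 422$ ($g = - \frac{\left(255 - 261\right) \left(91 + 120\right)}{3} = - \frac{\left(-6\right) 211}{3} = \left(- \frac{1}{3}\right) \left(-1266\right) = 422$)
$V = 972$ ($V = -5 + 977 = 972$)
$G{\left(C{\left(\left(-3\right) 1,- \frac{1}{5} \right)} \right)} g + V = \left(-1\right) 422 + 972 = -422 + 972 = 550$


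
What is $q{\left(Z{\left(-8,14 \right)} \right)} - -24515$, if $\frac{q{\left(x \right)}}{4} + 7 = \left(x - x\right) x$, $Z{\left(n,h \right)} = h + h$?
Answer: $24487$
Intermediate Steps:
$Z{\left(n,h \right)} = 2 h$
$q{\left(x \right)} = -28$ ($q{\left(x \right)} = -28 + 4 \left(x - x\right) x = -28 + 4 \cdot 0 x = -28 + 4 \cdot 0 = -28 + 0 = -28$)
$q{\left(Z{\left(-8,14 \right)} \right)} - -24515 = -28 - -24515 = -28 + 24515 = 24487$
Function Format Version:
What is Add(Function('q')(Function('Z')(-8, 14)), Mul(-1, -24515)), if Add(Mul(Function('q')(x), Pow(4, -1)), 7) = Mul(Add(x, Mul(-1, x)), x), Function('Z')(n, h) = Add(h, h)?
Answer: 24487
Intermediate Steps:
Function('Z')(n, h) = Mul(2, h)
Function('q')(x) = -28 (Function('q')(x) = Add(-28, Mul(4, Mul(Add(x, Mul(-1, x)), x))) = Add(-28, Mul(4, Mul(0, x))) = Add(-28, Mul(4, 0)) = Add(-28, 0) = -28)
Add(Function('q')(Function('Z')(-8, 14)), Mul(-1, -24515)) = Add(-28, Mul(-1, -24515)) = Add(-28, 24515) = 24487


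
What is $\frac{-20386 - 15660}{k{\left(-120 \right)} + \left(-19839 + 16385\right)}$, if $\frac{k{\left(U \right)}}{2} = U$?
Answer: $\frac{18023}{1847} \approx 9.758$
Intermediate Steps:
$k{\left(U \right)} = 2 U$
$\frac{-20386 - 15660}{k{\left(-120 \right)} + \left(-19839 + 16385\right)} = \frac{-20386 - 15660}{2 \left(-120\right) + \left(-19839 + 16385\right)} = - \frac{36046}{-240 - 3454} = - \frac{36046}{-3694} = \left(-36046\right) \left(- \frac{1}{3694}\right) = \frac{18023}{1847}$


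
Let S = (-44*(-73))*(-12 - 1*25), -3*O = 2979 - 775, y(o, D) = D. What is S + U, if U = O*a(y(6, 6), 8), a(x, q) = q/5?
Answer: -1800292/15 ≈ -1.2002e+5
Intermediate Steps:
a(x, q) = q/5 (a(x, q) = q*(1/5) = q/5)
O = -2204/3 (O = -(2979 - 775)/3 = -1/3*2204 = -2204/3 ≈ -734.67)
S = -118844 (S = 3212*(-12 - 25) = 3212*(-37) = -118844)
U = -17632/15 (U = -2204*8/15 = -2204/3*8/5 = -17632/15 ≈ -1175.5)
S + U = -118844 - 17632/15 = -1800292/15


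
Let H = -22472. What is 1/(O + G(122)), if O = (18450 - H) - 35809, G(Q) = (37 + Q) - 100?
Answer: 1/5172 ≈ 0.00019335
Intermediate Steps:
G(Q) = -63 + Q
O = 5113 (O = (18450 - 1*(-22472)) - 35809 = (18450 + 22472) - 35809 = 40922 - 35809 = 5113)
1/(O + G(122)) = 1/(5113 + (-63 + 122)) = 1/(5113 + 59) = 1/5172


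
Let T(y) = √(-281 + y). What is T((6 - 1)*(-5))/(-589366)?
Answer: -3*I*√34/589366 ≈ -2.9681e-5*I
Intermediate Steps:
T((6 - 1)*(-5))/(-589366) = √(-281 + (6 - 1)*(-5))/(-589366) = √(-281 + 5*(-5))*(-1/589366) = √(-281 - 25)*(-1/589366) = √(-306)*(-1/589366) = (3*I*√34)*(-1/589366) = -3*I*√34/589366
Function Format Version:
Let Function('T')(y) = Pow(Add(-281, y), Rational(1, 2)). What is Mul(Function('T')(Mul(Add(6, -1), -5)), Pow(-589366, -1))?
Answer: Mul(Rational(-3, 589366), I, Pow(34, Rational(1, 2))) ≈ Mul(-2.9681e-5, I)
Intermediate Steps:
Mul(Function('T')(Mul(Add(6, -1), -5)), Pow(-589366, -1)) = Mul(Pow(Add(-281, Mul(Add(6, -1), -5)), Rational(1, 2)), Pow(-589366, -1)) = Mul(Pow(Add(-281, Mul(5, -5)), Rational(1, 2)), Rational(-1, 589366)) = Mul(Pow(Add(-281, -25), Rational(1, 2)), Rational(-1, 589366)) = Mul(Pow(-306, Rational(1, 2)), Rational(-1, 589366)) = Mul(Mul(3, I, Pow(34, Rational(1, 2))), Rational(-1, 589366)) = Mul(Rational(-3, 589366), I, Pow(34, Rational(1, 2)))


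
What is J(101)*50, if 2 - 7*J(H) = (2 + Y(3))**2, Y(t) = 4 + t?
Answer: -3950/7 ≈ -564.29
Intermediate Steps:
J(H) = -79/7 (J(H) = 2/7 - (2 + (4 + 3))**2/7 = 2/7 - (2 + 7)**2/7 = 2/7 - 1/7*9**2 = 2/7 - 1/7*81 = 2/7 - 81/7 = -79/7)
J(101)*50 = -79/7*50 = -3950/7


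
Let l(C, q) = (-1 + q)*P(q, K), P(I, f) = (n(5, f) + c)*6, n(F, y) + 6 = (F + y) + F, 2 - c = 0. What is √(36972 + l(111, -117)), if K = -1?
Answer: 2*√8358 ≈ 182.84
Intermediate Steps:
c = 2 (c = 2 - 1*0 = 2 + 0 = 2)
n(F, y) = -6 + y + 2*F (n(F, y) = -6 + ((F + y) + F) = -6 + (y + 2*F) = -6 + y + 2*F)
P(I, f) = 36 + 6*f (P(I, f) = ((-6 + f + 2*5) + 2)*6 = ((-6 + f + 10) + 2)*6 = ((4 + f) + 2)*6 = (6 + f)*6 = 36 + 6*f)
l(C, q) = -30 + 30*q (l(C, q) = (-1 + q)*(36 + 6*(-1)) = (-1 + q)*(36 - 6) = (-1 + q)*30 = -30 + 30*q)
√(36972 + l(111, -117)) = √(36972 + (-30 + 30*(-117))) = √(36972 + (-30 - 3510)) = √(36972 - 3540) = √33432 = 2*√8358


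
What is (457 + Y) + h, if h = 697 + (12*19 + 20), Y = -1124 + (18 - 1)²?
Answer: 567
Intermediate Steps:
Y = -835 (Y = -1124 + 17² = -1124 + 289 = -835)
h = 945 (h = 697 + (228 + 20) = 697 + 248 = 945)
(457 + Y) + h = (457 - 835) + 945 = -378 + 945 = 567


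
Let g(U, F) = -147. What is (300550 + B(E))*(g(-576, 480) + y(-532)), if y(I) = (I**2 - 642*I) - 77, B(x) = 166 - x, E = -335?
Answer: 187959385544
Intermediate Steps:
y(I) = -77 + I**2 - 642*I
(300550 + B(E))*(g(-576, 480) + y(-532)) = (300550 + (166 - 1*(-335)))*(-147 + (-77 + (-532)**2 - 642*(-532))) = (300550 + (166 + 335))*(-147 + (-77 + 283024 + 341544)) = (300550 + 501)*(-147 + 624491) = 301051*624344 = 187959385544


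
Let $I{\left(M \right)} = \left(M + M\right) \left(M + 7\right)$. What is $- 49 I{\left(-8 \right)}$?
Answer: $-784$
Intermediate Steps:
$I{\left(M \right)} = 2 M \left(7 + M\right)$
$- 49 I{\left(-8 \right)} = - 49 \cdot 2 \left(-8\right) \left(7 - 8\right) = - 49 \cdot 2 \left(-8\right) \left(-1\right) = \left(-49\right) 16 = -784$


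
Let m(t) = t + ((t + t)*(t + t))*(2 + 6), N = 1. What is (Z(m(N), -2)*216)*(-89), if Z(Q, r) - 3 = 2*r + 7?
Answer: -115344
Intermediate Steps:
m(t) = t + 32*t² (m(t) = t + ((2*t)*(2*t))*8 = t + (4*t²)*8 = t + 32*t²)
Z(Q, r) = 10 + 2*r (Z(Q, r) = 3 + (2*r + 7) = 3 + (7 + 2*r) = 10 + 2*r)
(Z(m(N), -2)*216)*(-89) = ((10 + 2*(-2))*216)*(-89) = ((10 - 4)*216)*(-89) = (6*216)*(-89) = 1296*(-89) = -115344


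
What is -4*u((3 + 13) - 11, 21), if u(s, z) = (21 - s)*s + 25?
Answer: -420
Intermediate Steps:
u(s, z) = 25 + s*(21 - s) (u(s, z) = s*(21 - s) + 25 = 25 + s*(21 - s))
-4*u((3 + 13) - 11, 21) = -4*(25 - ((3 + 13) - 11)² + 21*((3 + 13) - 11)) = -4*(25 - (16 - 11)² + 21*(16 - 11)) = -4*(25 - 1*5² + 21*5) = -4*(25 - 1*25 + 105) = -4*(25 - 25 + 105) = -4*105 = -420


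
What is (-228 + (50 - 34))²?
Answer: 44944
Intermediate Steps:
(-228 + (50 - 34))² = (-228 + 16)² = (-212)² = 44944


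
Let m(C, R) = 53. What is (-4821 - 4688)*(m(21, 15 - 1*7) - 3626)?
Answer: 33975657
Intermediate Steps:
(-4821 - 4688)*(m(21, 15 - 1*7) - 3626) = (-4821 - 4688)*(53 - 3626) = -9509*(-3573) = 33975657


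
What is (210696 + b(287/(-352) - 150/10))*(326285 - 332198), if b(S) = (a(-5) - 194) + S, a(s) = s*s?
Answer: -438152927481/352 ≈ -1.2448e+9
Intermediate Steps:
a(s) = s²
b(S) = -169 + S (b(S) = ((-5)² - 194) + S = (25 - 194) + S = -169 + S)
(210696 + b(287/(-352) - 150/10))*(326285 - 332198) = (210696 + (-169 + (287/(-352) - 150/10)))*(326285 - 332198) = (210696 + (-169 + (287*(-1/352) - 150*⅒)))*(-5913) = (210696 + (-169 + (-287/352 - 15)))*(-5913) = (210696 + (-169 - 5567/352))*(-5913) = (210696 - 65055/352)*(-5913) = (74099937/352)*(-5913) = -438152927481/352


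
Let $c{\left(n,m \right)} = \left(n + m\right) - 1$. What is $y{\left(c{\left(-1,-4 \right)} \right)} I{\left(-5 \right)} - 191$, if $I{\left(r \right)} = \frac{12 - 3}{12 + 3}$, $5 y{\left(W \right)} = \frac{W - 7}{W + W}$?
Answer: $- \frac{19087}{100} \approx -190.87$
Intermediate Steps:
$c{\left(n,m \right)} = -1 + m + n$ ($c{\left(n,m \right)} = \left(m + n\right) - 1 = -1 + m + n$)
$y{\left(W \right)} = \frac{-7 + W}{10 W}$ ($y{\left(W \right)} = \frac{\left(W - 7\right) \frac{1}{W + W}}{5} = \frac{\left(-7 + W\right) \frac{1}{2 W}}{5} = \frac{\frac{1}{2} \frac{1}{W} \left(-7 + W\right)}{5} = \frac{-7 + W}{10 W}$)
$I{\left(r \right)} = \frac{3}{5}$ ($I{\left(r \right)} = \frac{9}{15} = 9 \cdot \frac{1}{15} = \frac{3}{5}$)
$y{\left(c{\left(-1,-4 \right)} \right)} I{\left(-5 \right)} - 191 = \frac{-7 - 6}{10 \left(-1 - 4 - 1\right)} \frac{3}{5} - 191 = \frac{-7 - 6}{10 \left(-6\right)} \frac{3}{5} - 191 = \frac{1}{10} \left(- \frac{1}{6}\right) \left(-13\right) \frac{3}{5} - 191 = \frac{13}{60} \cdot \frac{3}{5} - 191 = \frac{13}{100} - 191 = - \frac{19087}{100}$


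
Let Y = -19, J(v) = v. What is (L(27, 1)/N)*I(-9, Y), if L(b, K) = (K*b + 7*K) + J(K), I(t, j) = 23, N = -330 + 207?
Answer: -805/123 ≈ -6.5447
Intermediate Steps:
N = -123
L(b, K) = 8*K + K*b (L(b, K) = (K*b + 7*K) + K = (7*K + K*b) + K = 8*K + K*b)
(L(27, 1)/N)*I(-9, Y) = ((1*(8 + 27))/(-123))*23 = ((1*35)*(-1/123))*23 = (35*(-1/123))*23 = -35/123*23 = -805/123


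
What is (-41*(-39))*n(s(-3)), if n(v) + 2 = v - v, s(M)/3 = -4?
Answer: -3198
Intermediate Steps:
s(M) = -12 (s(M) = 3*(-4) = -12)
n(v) = -2 (n(v) = -2 + (v - v) = -2 + 0 = -2)
(-41*(-39))*n(s(-3)) = -41*(-39)*(-2) = 1599*(-2) = -3198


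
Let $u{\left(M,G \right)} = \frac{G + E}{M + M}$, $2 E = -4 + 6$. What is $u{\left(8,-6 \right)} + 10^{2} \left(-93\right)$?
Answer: $- \frac{148805}{16} \approx -9300.3$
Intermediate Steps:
$E = 1$ ($E = \frac{-4 + 6}{2} = \frac{1}{2} \cdot 2 = 1$)
$u{\left(M,G \right)} = \frac{1 + G}{2 M}$ ($u{\left(M,G \right)} = \frac{G + 1}{M + M} = \frac{1 + G}{2 M}$)
$u{\left(8,-6 \right)} + 10^{2} \left(-93\right) = \frac{1 - 6}{2 \cdot 8} + 10^{2} \left(-93\right) = \frac{1}{2} \cdot \frac{1}{8} \left(-5\right) + 100 \left(-93\right) = - \frac{5}{16} - 9300 = - \frac{148805}{16}$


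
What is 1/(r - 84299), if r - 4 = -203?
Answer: -1/84498 ≈ -1.1835e-5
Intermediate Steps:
r = -199 (r = 4 - 203 = -199)
1/(r - 84299) = 1/(-199 - 84299) = 1/(-84498) = -1/84498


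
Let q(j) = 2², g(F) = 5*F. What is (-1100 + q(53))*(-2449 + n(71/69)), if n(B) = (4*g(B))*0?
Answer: 2684104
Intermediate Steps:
q(j) = 4
n(B) = 0 (n(B) = (4*(5*B))*0 = (20*B)*0 = 0)
(-1100 + q(53))*(-2449 + n(71/69)) = (-1100 + 4)*(-2449 + 0) = -1096*(-2449) = 2684104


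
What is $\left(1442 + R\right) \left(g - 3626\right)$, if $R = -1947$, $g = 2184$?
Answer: $728210$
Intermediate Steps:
$\left(1442 + R\right) \left(g - 3626\right) = \left(1442 - 1947\right) \left(2184 - 3626\right) = \left(-505\right) \left(-1442\right) = 728210$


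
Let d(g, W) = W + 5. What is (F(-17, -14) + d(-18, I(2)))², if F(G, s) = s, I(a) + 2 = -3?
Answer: 196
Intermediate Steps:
I(a) = -5 (I(a) = -2 - 3 = -5)
d(g, W) = 5 + W
(F(-17, -14) + d(-18, I(2)))² = (-14 + (5 - 5))² = (-14 + 0)² = (-14)² = 196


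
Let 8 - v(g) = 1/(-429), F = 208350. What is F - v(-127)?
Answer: 89378717/429 ≈ 2.0834e+5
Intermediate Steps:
v(g) = 3433/429 (v(g) = 8 - 1/(-429) = 8 - 1*(-1/429) = 8 + 1/429 = 3433/429)
F - v(-127) = 208350 - 1*3433/429 = 208350 - 3433/429 = 89378717/429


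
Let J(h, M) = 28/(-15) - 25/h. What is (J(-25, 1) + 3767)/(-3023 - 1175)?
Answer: -28246/31485 ≈ -0.89713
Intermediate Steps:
J(h, M) = -28/15 - 25/h (J(h, M) = 28*(-1/15) - 25/h = -28/15 - 25/h)
(J(-25, 1) + 3767)/(-3023 - 1175) = ((-28/15 - 25/(-25)) + 3767)/(-3023 - 1175) = ((-28/15 - 25*(-1/25)) + 3767)/(-4198) = ((-28/15 + 1) + 3767)*(-1/4198) = (-13/15 + 3767)*(-1/4198) = (56492/15)*(-1/4198) = -28246/31485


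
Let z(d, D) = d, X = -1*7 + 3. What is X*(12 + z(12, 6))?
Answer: -96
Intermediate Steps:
X = -4 (X = -7 + 3 = -4)
X*(12 + z(12, 6)) = -4*(12 + 12) = -4*24 = -96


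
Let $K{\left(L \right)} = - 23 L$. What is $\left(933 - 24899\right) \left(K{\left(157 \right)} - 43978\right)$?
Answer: $1140517974$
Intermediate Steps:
$\left(933 - 24899\right) \left(K{\left(157 \right)} - 43978\right) = \left(933 - 24899\right) \left(\left(-23\right) 157 - 43978\right) = - 23966 \left(-3611 - 43978\right) = \left(-23966\right) \left(-47589\right) = 1140517974$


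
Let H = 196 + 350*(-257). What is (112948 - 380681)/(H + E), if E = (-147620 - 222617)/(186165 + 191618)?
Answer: 14449282277/4843986517 ≈ 2.9829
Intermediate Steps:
E = -52891/53969 (E = -370237/377783 = -370237*1/377783 = -52891/53969 ≈ -0.98003)
H = -89754 (H = 196 - 89950 = -89754)
(112948 - 380681)/(H + E) = (112948 - 380681)/(-89754 - 52891/53969) = -267733/(-4843986517/53969) = -267733*(-53969/4843986517) = 14449282277/4843986517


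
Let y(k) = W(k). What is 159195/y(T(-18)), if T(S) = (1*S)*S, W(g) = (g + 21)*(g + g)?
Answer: 10613/14904 ≈ 0.71209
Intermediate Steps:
W(g) = 2*g*(21 + g) (W(g) = (21 + g)*(2*g) = 2*g*(21 + g))
T(S) = S² (T(S) = S*S = S²)
y(k) = 2*k*(21 + k)
159195/y(T(-18)) = 159195/((2*(-18)²*(21 + (-18)²))) = 159195/((2*324*(21 + 324))) = 159195/((2*324*345)) = 159195/223560 = 159195*(1/223560) = 10613/14904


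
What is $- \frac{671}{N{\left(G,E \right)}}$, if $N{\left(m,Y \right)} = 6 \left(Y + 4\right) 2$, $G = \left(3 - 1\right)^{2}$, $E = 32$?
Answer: $- \frac{671}{432} \approx -1.5532$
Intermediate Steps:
$G = 4$ ($G = 2^{2} = 4$)
$N{\left(m,Y \right)} = 48 + 12 Y$ ($N{\left(m,Y \right)} = 6 \left(4 + Y\right) 2 = \left(24 + 6 Y\right) 2 = 48 + 12 Y$)
$- \frac{671}{N{\left(G,E \right)}} = - \frac{671}{48 + 12 \cdot 32} = - \frac{671}{48 + 384} = - \frac{671}{432}$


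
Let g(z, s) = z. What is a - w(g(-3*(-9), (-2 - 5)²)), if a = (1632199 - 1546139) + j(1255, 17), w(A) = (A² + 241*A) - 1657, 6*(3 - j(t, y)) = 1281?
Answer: 160541/2 ≈ 80271.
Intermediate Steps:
j(t, y) = -421/2 (j(t, y) = 3 - ⅙*1281 = 3 - 427/2 = -421/2)
w(A) = -1657 + A² + 241*A
a = 171699/2 (a = (1632199 - 1546139) - 421/2 = 86060 - 421/2 = 171699/2 ≈ 85850.)
a - w(g(-3*(-9), (-2 - 5)²)) = 171699/2 - (-1657 + (-3*(-9))² + 241*(-3*(-9))) = 171699/2 - (-1657 + 27² + 241*27) = 171699/2 - (-1657 + 729 + 6507) = 171699/2 - 1*5579 = 171699/2 - 5579 = 160541/2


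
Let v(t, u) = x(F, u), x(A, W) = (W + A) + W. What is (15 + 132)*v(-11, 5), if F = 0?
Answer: 1470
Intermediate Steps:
x(A, W) = A + 2*W (x(A, W) = (A + W) + W = A + 2*W)
v(t, u) = 2*u (v(t, u) = 0 + 2*u = 2*u)
(15 + 132)*v(-11, 5) = (15 + 132)*(2*5) = 147*10 = 1470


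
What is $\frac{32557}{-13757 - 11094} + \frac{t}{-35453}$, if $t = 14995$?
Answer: $- \frac{1526884066}{881042503} \approx -1.733$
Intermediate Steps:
$\frac{32557}{-13757 - 11094} + \frac{t}{-35453} = \frac{32557}{-13757 - 11094} + \frac{14995}{-35453} = \frac{32557}{-24851} + 14995 \left(- \frac{1}{35453}\right) = 32557 \left(- \frac{1}{24851}\right) - \frac{14995}{35453} = - \frac{32557}{24851} - \frac{14995}{35453} = - \frac{1526884066}{881042503}$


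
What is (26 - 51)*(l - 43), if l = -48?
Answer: 2275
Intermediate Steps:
(26 - 51)*(l - 43) = (26 - 51)*(-48 - 43) = -25*(-91) = 2275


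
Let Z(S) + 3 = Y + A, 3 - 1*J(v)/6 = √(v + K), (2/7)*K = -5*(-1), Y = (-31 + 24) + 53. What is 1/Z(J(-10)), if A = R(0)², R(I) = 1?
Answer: 1/44 ≈ 0.022727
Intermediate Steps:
Y = 46 (Y = -7 + 53 = 46)
K = 35/2 (K = 7*(-5*(-1))/2 = (7/2)*5 = 35/2 ≈ 17.500)
A = 1 (A = 1² = 1)
J(v) = 18 - 6*√(35/2 + v) (J(v) = 18 - 6*√(v + 35/2) = 18 - 6*√(35/2 + v))
Z(S) = 44 (Z(S) = -3 + (46 + 1) = -3 + 47 = 44)
1/Z(J(-10)) = 1/44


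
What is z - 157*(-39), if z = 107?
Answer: 6230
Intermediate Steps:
z - 157*(-39) = 107 - 157*(-39) = 107 + 6123 = 6230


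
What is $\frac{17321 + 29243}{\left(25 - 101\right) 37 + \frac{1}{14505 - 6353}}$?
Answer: $- \frac{379589728}{22923423} \approx -16.559$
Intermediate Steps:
$\frac{17321 + 29243}{\left(25 - 101\right) 37 + \frac{1}{14505 - 6353}} = \frac{46564}{\left(-76\right) 37 + \frac{1}{8152}} = \frac{46564}{-2812 + \frac{1}{8152}} = \frac{46564}{- \frac{22923423}{8152}} = 46564 \left(- \frac{8152}{22923423}\right) = - \frac{379589728}{22923423}$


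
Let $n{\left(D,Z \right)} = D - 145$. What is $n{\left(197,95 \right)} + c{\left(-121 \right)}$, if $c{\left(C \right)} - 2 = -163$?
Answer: $-109$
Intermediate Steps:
$n{\left(D,Z \right)} = -145 + D$
$c{\left(C \right)} = -161$ ($c{\left(C \right)} = 2 - 163 = -161$)
$n{\left(197,95 \right)} + c{\left(-121 \right)} = \left(-145 + 197\right) - 161 = 52 - 161 = -109$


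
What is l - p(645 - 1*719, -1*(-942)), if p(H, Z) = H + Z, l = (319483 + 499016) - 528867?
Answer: 288764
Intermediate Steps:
l = 289632 (l = 818499 - 528867 = 289632)
l - p(645 - 1*719, -1*(-942)) = 289632 - ((645 - 1*719) - 1*(-942)) = 289632 - ((645 - 719) + 942) = 289632 - (-74 + 942) = 289632 - 1*868 = 289632 - 868 = 288764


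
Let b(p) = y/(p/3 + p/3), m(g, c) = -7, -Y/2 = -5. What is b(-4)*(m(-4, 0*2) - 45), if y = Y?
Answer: 195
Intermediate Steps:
Y = 10 (Y = -2*(-5) = 10)
y = 10
b(p) = 15/p (b(p) = 10/(p/3 + p/3) = 10/((2*p/3)) = 10*(3/(2*p)) = 15/p)
b(-4)*(m(-4, 0*2) - 45) = (15/(-4))*(-7 - 45) = (15*(-¼))*(-52) = -15/4*(-52) = 195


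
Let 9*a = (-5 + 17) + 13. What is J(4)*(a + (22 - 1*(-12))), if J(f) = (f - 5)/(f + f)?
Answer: -331/72 ≈ -4.5972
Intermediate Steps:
J(f) = (-5 + f)/(2*f) (J(f) = (-5 + f)/((2*f)) = (-5 + f)*(1/(2*f)) = (-5 + f)/(2*f))
a = 25/9 (a = ((-5 + 17) + 13)/9 = (12 + 13)/9 = (⅑)*25 = 25/9 ≈ 2.7778)
J(4)*(a + (22 - 1*(-12))) = ((½)*(-5 + 4)/4)*(25/9 + (22 - 1*(-12))) = ((½)*(¼)*(-1))*(25/9 + (22 + 12)) = -(25/9 + 34)/8 = -⅛*331/9 = -331/72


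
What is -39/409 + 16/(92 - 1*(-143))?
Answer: -2621/96115 ≈ -0.027269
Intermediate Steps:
-39/409 + 16/(92 - 1*(-143)) = -39*1/409 + 16/(92 + 143) = -39/409 + 16/235 = -2621/96115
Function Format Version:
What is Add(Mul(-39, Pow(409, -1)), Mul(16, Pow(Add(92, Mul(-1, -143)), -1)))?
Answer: Rational(-2621, 96115) ≈ -0.027269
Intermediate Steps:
Add(Mul(-39, Pow(409, -1)), Mul(16, Pow(Add(92, Mul(-1, -143)), -1))) = Add(Mul(-39, Rational(1, 409)), Mul(16, Pow(Add(92, 143), -1))) = Add(Rational(-39, 409), Mul(16, Pow(235, -1))) = Add(Rational(-39, 409), Mul(16, Rational(1, 235))) = Add(Rational(-39, 409), Rational(16, 235)) = Rational(-2621, 96115)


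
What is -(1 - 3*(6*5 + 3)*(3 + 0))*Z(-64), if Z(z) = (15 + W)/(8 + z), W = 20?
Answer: -185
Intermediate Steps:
Z(z) = 35/(8 + z) (Z(z) = (15 + 20)/(8 + z) = 35/(8 + z))
-(1 - 3*(6*5 + 3)*(3 + 0))*Z(-64) = -(1 - 3*(6*5 + 3)*(3 + 0))*35/(8 - 64) = -(1 - 3*(30 + 3)*3)*35/(-56) = -(1 - 99*3)*35*(-1/56) = -(1 - 3*99)*(-5)/8 = -(1 - 297)*(-5)/8 = -(-296)*(-5)/8 = -1*185 = -185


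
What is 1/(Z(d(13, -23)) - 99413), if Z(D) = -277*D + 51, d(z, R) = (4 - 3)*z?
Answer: -1/102963 ≈ -9.7122e-6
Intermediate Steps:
d(z, R) = z (d(z, R) = 1*z = z)
Z(D) = 51 - 277*D
1/(Z(d(13, -23)) - 99413) = 1/((51 - 277*13) - 99413) = 1/((51 - 3601) - 99413) = 1/(-3550 - 99413) = 1/(-102963) = -1/102963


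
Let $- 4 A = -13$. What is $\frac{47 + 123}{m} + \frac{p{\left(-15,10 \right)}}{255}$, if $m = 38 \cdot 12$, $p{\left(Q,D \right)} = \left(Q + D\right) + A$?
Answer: $\frac{591}{1615} \approx 0.36594$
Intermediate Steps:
$A = \frac{13}{4}$ ($A = \left(- \frac{1}{4}\right) \left(-13\right) = \frac{13}{4} \approx 3.25$)
$p{\left(Q,D \right)} = \frac{13}{4} + D + Q$ ($p{\left(Q,D \right)} = \left(Q + D\right) + \frac{13}{4} = \left(D + Q\right) + \frac{13}{4} = \frac{13}{4} + D + Q$)
$m = 456$
$\frac{47 + 123}{m} + \frac{p{\left(-15,10 \right)}}{255} = \frac{47 + 123}{456} + \frac{\frac{13}{4} + 10 - 15}{255} = 170 \cdot \frac{1}{456} - \frac{7}{1020} = \frac{85}{228} - \frac{7}{1020} = \frac{591}{1615}$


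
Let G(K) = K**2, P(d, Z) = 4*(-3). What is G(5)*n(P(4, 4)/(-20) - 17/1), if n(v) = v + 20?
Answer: 90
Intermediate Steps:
P(d, Z) = -12
n(v) = 20 + v
G(5)*n(P(4, 4)/(-20) - 17/1) = 5**2*(20 + (-12/(-20) - 17/1)) = 25*(20 + (-12*(-1/20) - 17*1)) = 25*(20 + (3/5 - 17)) = 25*(20 - 82/5) = 25*(18/5) = 90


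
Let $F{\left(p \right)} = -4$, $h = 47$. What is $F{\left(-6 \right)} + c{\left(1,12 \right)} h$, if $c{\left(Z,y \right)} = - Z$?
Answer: $-51$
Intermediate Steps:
$F{\left(-6 \right)} + c{\left(1,12 \right)} h = -4 + \left(-1\right) 1 \cdot 47 = -4 - 47 = -51$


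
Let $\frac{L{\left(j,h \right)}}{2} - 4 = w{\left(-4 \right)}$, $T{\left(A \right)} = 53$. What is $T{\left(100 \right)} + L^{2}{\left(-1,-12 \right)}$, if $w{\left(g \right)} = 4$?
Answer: $309$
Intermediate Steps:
$L{\left(j,h \right)} = 16$ ($L{\left(j,h \right)} = 8 + 2 \cdot 4 = 8 + 8 = 16$)
$T{\left(100 \right)} + L^{2}{\left(-1,-12 \right)} = 53 + 16^{2} = 53 + 256 = 309$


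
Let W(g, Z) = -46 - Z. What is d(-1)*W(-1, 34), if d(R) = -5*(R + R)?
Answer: -800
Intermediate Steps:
d(R) = -10*R
d(-1)*W(-1, 34) = (-10*(-1))*(-46 - 1*34) = 10*(-46 - 34) = 10*(-80) = -800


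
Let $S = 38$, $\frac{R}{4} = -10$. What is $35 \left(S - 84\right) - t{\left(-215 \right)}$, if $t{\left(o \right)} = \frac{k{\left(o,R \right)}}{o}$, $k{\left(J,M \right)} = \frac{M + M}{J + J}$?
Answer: $- \frac{14884442}{9245} \approx -1610.0$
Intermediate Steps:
$R = -40$ ($R = 4 \left(-10\right) = -40$)
$k{\left(J,M \right)} = \frac{M}{J}$ ($k{\left(J,M \right)} = \frac{2 M}{2 J} = 2 M \frac{1}{2 J} = \frac{M}{J}$)
$t{\left(o \right)} = - \frac{40}{o^{2}}$ ($t{\left(o \right)} = \frac{\left(-40\right) \frac{1}{o}}{o} = - \frac{40}{o^{2}}$)
$35 \left(S - 84\right) - t{\left(-215 \right)} = 35 \left(38 - 84\right) - - \frac{40}{46225} = 35 \left(-46\right) - \left(-40\right) \frac{1}{46225} = -1610 - - \frac{8}{9245} = -1610 + \frac{8}{9245} = - \frac{14884442}{9245}$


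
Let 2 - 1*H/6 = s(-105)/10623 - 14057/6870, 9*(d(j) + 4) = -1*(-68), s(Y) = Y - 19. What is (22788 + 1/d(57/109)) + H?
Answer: 2959761475509/129742240 ≈ 22813.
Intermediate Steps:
s(Y) = -19 + Y
d(j) = 32/9 (d(j) = -4 + (-1*(-68))/9 = -4 + (⅑)*68 = -4 + 68/9 = 32/9)
H = 98713137/4054445 (H = 12 - 6*((-19 - 105)/10623 - 14057/6870) = 12 - 6*(-124*1/10623 - 14057*1/6870) = 12 - 6*(-124/10623 - 14057/6870) = 12 - 6*(-16686599/8108890) = 12 + 50059797/4054445 = 98713137/4054445 ≈ 24.347)
(22788 + 1/d(57/109)) + H = (22788 + 1/(32/9)) + 98713137/4054445 = (22788 + 9/32) + 98713137/4054445 = 729225/32 + 98713137/4054445 = 2959761475509/129742240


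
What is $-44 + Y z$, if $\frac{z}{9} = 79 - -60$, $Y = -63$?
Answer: $-78857$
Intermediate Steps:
$z = 1251$ ($z = 9 \left(79 - -60\right) = 9 \left(79 + 60\right) = 9 \cdot 139 = 1251$)
$-44 + Y z = -44 - 78813 = -78857$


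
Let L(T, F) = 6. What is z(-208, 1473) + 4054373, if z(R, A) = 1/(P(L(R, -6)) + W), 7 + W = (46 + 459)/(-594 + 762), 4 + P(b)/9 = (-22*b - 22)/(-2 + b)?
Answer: 263254493095/64931 ≈ 4.0544e+6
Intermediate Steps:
P(b) = -36 + 9*(-22 - 22*b)/(-2 + b) (P(b) = -36 + 9*((-22*b - 22)/(-2 + b)) = -36 + 9*((-22 - 22*b)/(-2 + b)) = -36 + 9*(-22 - 22*b)/(-2 + b))
W = -671/168 (W = -7 + (46 + 459)/(-594 + 762) = -7 + 505/168 = -671/168 ≈ -3.9940)
z(R, A) = -168/64931 (z(R, A) = 1/(18*(-7 - 13*6)/(-2 + 6) - 671/168) = 1/(18*(-7 - 78)/4 - 671/168) = 1/(18*(1/4)*(-85) - 671/168) = 1/(-765/2 - 671/168) = 1/(-64931/168) = -168/64931)
z(-208, 1473) + 4054373 = -168/64931 + 4054373 = 263254493095/64931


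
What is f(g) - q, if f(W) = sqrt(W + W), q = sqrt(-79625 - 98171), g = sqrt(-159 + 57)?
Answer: -2*I*sqrt(44449) + 2**(3/4)*51**(1/4)*sqrt(I) ≈ 3.178 - 418.48*I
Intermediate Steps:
g = I*sqrt(102) (g = sqrt(-102) = I*sqrt(102) ≈ 10.1*I)
q = 2*I*sqrt(44449) (q = sqrt(-177796) = 2*I*sqrt(44449) ≈ 421.66*I)
f(W) = sqrt(2)*sqrt(W) (f(W) = sqrt(2*W) = sqrt(2)*sqrt(W))
f(g) - q = sqrt(2)*sqrt(I*sqrt(102)) - 2*I*sqrt(44449) = sqrt(2)*(102**(1/4)*sqrt(I)) - 2*I*sqrt(44449) = 2**(3/4)*51**(1/4)*sqrt(I) - 2*I*sqrt(44449) = -2*I*sqrt(44449) + 2**(3/4)*51**(1/4)*sqrt(I)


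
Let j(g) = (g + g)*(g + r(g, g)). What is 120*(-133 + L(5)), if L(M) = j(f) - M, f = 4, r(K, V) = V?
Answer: -8880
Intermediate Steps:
j(g) = 4*g**2 (j(g) = (g + g)*(g + g) = (2*g)*(2*g) = 4*g**2)
L(M) = 64 - M (L(M) = 4*4**2 - M = 4*16 - M = 64 - M)
120*(-133 + L(5)) = 120*(-133 + (64 - 1*5)) = 120*(-133 + (64 - 5)) = 120*(-133 + 59) = 120*(-74) = -8880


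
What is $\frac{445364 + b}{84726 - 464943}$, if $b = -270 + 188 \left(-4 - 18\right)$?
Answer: $- \frac{146986}{126739} \approx -1.1598$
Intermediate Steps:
$b = -4406$ ($b = -270 + 188 \left(-4 - 18\right) = -270 + 188 \left(-22\right) = -270 - 4136 = -4406$)
$\frac{445364 + b}{84726 - 464943} = \frac{445364 - 4406}{84726 - 464943} = \frac{440958}{-380217} = 440958 \left(- \frac{1}{380217}\right) = - \frac{146986}{126739}$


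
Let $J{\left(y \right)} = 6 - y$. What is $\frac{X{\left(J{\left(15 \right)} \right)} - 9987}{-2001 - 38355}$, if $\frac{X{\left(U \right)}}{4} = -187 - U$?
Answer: $\frac{10699}{40356} \approx 0.26512$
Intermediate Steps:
$X{\left(U \right)} = -748 - 4 U$ ($X{\left(U \right)} = 4 \left(-187 - U\right) = -748 - 4 U$)
$\frac{X{\left(J{\left(15 \right)} \right)} - 9987}{-2001 - 38355} = \frac{\left(-748 - 4 \left(6 - 15\right)\right) - 9987}{-2001 - 38355} = \frac{\left(-748 - 4 \left(6 - 15\right)\right) - 9987}{-40356} = \left(\left(-748 - -36\right) - 9987\right) \left(- \frac{1}{40356}\right) = \left(\left(-748 + 36\right) - 9987\right) \left(- \frac{1}{40356}\right) = \left(-712 - 9987\right) \left(- \frac{1}{40356}\right) = \left(-10699\right) \left(- \frac{1}{40356}\right) = \frac{10699}{40356}$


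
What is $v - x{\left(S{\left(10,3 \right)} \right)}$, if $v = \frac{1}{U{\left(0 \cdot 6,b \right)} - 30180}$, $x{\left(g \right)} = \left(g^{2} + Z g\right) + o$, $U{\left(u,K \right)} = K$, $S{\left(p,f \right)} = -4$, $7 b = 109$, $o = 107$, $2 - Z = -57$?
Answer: $\frac{23860056}{211151} \approx 113.0$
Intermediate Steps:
$Z = 59$ ($Z = 2 - -57 = 2 + 57 = 59$)
$b = \frac{109}{7}$ ($b = \frac{1}{7} \cdot 109 = \frac{109}{7} \approx 15.571$)
$x{\left(g \right)} = 107 + g^{2} + 59 g$ ($x{\left(g \right)} = \left(g^{2} + 59 g\right) + 107 = 107 + g^{2} + 59 g$)
$v = - \frac{7}{211151}$ ($v = \frac{1}{\frac{109}{7} - 30180} = \frac{1}{- \frac{211151}{7}} = - \frac{7}{211151} \approx -3.3152 \cdot 10^{-5}$)
$v - x{\left(S{\left(10,3 \right)} \right)} = - \frac{7}{211151} - \left(107 + \left(-4\right)^{2} + 59 \left(-4\right)\right) = - \frac{7}{211151} - \left(107 + 16 - 236\right) = - \frac{7}{211151} - -113 = - \frac{7}{211151} + 113 = \frac{23860056}{211151}$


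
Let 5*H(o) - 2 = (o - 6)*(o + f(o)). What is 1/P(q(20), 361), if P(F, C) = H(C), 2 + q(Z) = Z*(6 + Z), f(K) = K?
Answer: 5/256312 ≈ 1.9507e-5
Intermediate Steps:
q(Z) = -2 + Z*(6 + Z)
H(o) = ⅖ + 2*o*(-6 + o)/5 (H(o) = ⅖ + ((o - 6)*(o + o))/5 = ⅖ + ((-6 + o)*(2*o))/5 = ⅖ + (2*o*(-6 + o))/5 = ⅖ + 2*o*(-6 + o)/5)
P(F, C) = ⅖ - 12*C/5 + 2*C²/5
1/P(q(20), 361) = 1/(⅖ - 12/5*361 + (⅖)*361²) = 1/(⅖ - 4332/5 + (⅖)*130321) = 1/(⅖ - 4332/5 + 260642/5) = 1/(256312/5) = 5/256312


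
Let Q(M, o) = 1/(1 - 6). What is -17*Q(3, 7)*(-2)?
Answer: -34/5 ≈ -6.8000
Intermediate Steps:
Q(M, o) = -⅕ (Q(M, o) = 1/(-5) = -⅕)
-17*Q(3, 7)*(-2) = -17*(-⅕)*(-2) = (17/5)*(-2) = -34/5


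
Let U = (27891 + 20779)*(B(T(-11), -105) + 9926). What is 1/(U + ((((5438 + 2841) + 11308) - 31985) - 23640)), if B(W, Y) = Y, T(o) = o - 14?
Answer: 1/477952032 ≈ 2.0923e-9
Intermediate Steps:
T(o) = -14 + o
U = 477988070 (U = (27891 + 20779)*(-105 + 9926) = 48670*9821 = 477988070)
1/(U + ((((5438 + 2841) + 11308) - 31985) - 23640)) = 1/(477988070 + ((((5438 + 2841) + 11308) - 31985) - 23640)) = 1/(477988070 + (((8279 + 11308) - 31985) - 23640)) = 1/(477988070 + ((19587 - 31985) - 23640)) = 1/(477988070 + (-12398 - 23640)) = 1/(477988070 - 36038) = 1/477952032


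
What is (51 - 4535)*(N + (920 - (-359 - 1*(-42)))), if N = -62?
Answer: -5268700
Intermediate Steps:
(51 - 4535)*(N + (920 - (-359 - 1*(-42)))) = (51 - 4535)*(-62 + (920 - (-359 - 1*(-42)))) = -4484*(-62 + (920 - (-359 + 42))) = -4484*(-62 + (920 - 1*(-317))) = -4484*(-62 + (920 + 317)) = -4484*(-62 + 1237) = -4484*1175 = -5268700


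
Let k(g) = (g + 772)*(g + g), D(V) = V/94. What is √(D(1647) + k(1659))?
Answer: √71271843306/94 ≈ 2840.1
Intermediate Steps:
D(V) = V/94 (D(V) = V*(1/94) = V/94)
k(g) = 2*g*(772 + g) (k(g) = (772 + g)*(2*g) = 2*g*(772 + g))
√(D(1647) + k(1659)) = √((1/94)*1647 + 2*1659*(772 + 1659)) = √(1647/94 + 2*1659*2431) = √(1647/94 + 8066058) = √(758211099/94) = √71271843306/94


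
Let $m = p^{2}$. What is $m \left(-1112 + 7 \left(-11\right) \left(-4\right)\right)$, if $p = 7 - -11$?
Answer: $-260496$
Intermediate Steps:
$p = 18$ ($p = 7 + 11 = 18$)
$m = 324$ ($m = 18^{2} = 324$)
$m \left(-1112 + 7 \left(-11\right) \left(-4\right)\right) = 324 \left(-1112 + 7 \left(-11\right) \left(-4\right)\right) = 324 \left(-1112 - -308\right) = 324 \left(-1112 + 308\right) = 324 \left(-804\right) = -260496$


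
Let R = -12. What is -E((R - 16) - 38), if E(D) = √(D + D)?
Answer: -2*I*√33 ≈ -11.489*I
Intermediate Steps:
E(D) = √2*√D (E(D) = √(2*D) = √2*√D)
-E((R - 16) - 38) = -√2*√((-12 - 16) - 38) = -√2*√(-28 - 38) = -√2*√(-66) = -√2*I*√66 = -2*I*√33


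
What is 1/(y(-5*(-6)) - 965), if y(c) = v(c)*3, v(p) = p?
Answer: -1/875 ≈ -0.0011429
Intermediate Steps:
y(c) = 3*c (y(c) = c*3 = 3*c)
1/(y(-5*(-6)) - 965) = 1/(3*(-5*(-6)) - 965) = 1/(3*30 - 965) = 1/(90 - 965) = 1/(-875) = -1/875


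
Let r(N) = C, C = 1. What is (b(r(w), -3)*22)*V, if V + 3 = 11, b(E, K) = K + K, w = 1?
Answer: -1056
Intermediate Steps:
r(N) = 1
b(E, K) = 2*K
V = 8 (V = -3 + 11 = 8)
(b(r(w), -3)*22)*V = ((2*(-3))*22)*8 = -6*22*8 = -132*8 = -1056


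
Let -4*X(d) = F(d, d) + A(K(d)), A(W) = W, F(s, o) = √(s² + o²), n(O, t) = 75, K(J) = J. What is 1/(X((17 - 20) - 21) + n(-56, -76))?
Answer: 9/721 + 2*√2/2163 ≈ 0.013790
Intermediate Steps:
F(s, o) = √(o² + s²)
X(d) = -d/4 - √2*√(d²)/4 (X(d) = -(√(d² + d²) + d)/4 = -(√(2*d²) + d)/4 = -(√2*√(d²) + d)/4 = -(d + √2*√(d²))/4 = -d/4 - √2*√(d²)/4)
1/(X((17 - 20) - 21) + n(-56, -76)) = 1/((-((17 - 20) - 21)/4 - √2*√(((17 - 20) - 21)²)/4) + 75) = 1/((-(-3 - 21)/4 - √2*√((-3 - 21)²)/4) + 75) = 1/((-¼*(-24) - √2*√((-24)²)/4) + 75) = 1/((6 - √2*√576/4) + 75) = 1/((6 - ¼*√2*24) + 75) = 1/((6 - 6*√2) + 75) = 1/(81 - 6*√2)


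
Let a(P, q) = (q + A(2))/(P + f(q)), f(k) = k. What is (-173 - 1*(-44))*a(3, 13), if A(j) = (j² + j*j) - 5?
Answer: -129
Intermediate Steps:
A(j) = -5 + 2*j² (A(j) = (j² + j²) - 5 = 2*j² - 5 = -5 + 2*j²)
a(P, q) = (3 + q)/(P + q) (a(P, q) = (q + (-5 + 2*2²))/(P + q) = (q + (-5 + 2*4))/(P + q) = (q + (-5 + 8))/(P + q) = (q + 3)/(P + q) = (3 + q)/(P + q))
(-173 - 1*(-44))*a(3, 13) = (-173 - 1*(-44))*((3 + 13)/(3 + 13)) = (-173 + 44)*(16/16) = -129*16/16 = -129*1 = -129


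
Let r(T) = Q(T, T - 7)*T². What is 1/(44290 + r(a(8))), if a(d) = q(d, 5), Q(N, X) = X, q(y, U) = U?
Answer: 1/44240 ≈ 2.2604e-5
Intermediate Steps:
a(d) = 5
r(T) = T²*(-7 + T) (r(T) = (T - 7)*T² = (-7 + T)*T² = T²*(-7 + T))
1/(44290 + r(a(8))) = 1/(44290 + 5²*(-7 + 5)) = 1/(44290 + 25*(-2)) = 1/(44290 - 50) = 1/44240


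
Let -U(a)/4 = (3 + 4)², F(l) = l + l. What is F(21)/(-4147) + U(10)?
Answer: -812854/4147 ≈ -196.01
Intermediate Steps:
F(l) = 2*l
U(a) = -196 (U(a) = -4*(3 + 4)² = -4*7² = -4*49 = -196)
F(21)/(-4147) + U(10) = (2*21)/(-4147) - 196 = 42*(-1/4147) - 196 = -42/4147 - 196 = -812854/4147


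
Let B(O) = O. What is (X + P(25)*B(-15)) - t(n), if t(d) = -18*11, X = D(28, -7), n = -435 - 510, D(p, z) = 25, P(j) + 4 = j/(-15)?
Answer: 308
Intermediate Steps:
P(j) = -4 - j/15 (P(j) = -4 + j/(-15) = -4 + j*(-1/15) = -4 - j/15)
n = -945
X = 25
t(d) = -198
(X + P(25)*B(-15)) - t(n) = (25 + (-4 - 1/15*25)*(-15)) - 1*(-198) = (25 + (-4 - 5/3)*(-15)) + 198 = (25 - 17/3*(-15)) + 198 = (25 + 85) + 198 = 110 + 198 = 308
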